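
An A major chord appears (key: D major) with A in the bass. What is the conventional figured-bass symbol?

no figures

A is the root of A major, so the chord is in root position.
A triad in root position is figured 5/3, conventionally abbreviated (no figures — root-position triad).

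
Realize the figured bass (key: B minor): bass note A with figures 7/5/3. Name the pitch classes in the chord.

A, C#, E, G

A third above A in this key is C#.
A fifth above A in this key is E.
A seventh above A in this key is G.
Together with the bass A, this spells A dominant seventh in root position.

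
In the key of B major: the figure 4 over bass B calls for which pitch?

Counting 3 letter steps above B lands on E; in B major, that letter is E.

E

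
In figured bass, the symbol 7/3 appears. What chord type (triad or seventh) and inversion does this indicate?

seventh chord, root position

7/3 is shorthand for 7/5/3.
Intervals of 7/5/3 above the bass form a seventh chord; the bass is the root, so this is root position.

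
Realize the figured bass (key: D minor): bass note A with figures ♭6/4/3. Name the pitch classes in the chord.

A third above A in this key is C.
A fourth above A in this key is D.
A sixth above A in this key is F, lowered to Fb by the flat.

A, C, D, Fb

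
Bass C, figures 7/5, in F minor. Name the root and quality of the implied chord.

The figures 7/5 indicate a seventh chord in root position.
In root position the bass is the root, so the root is C.
The chord tones are C, Eb, G, Bb, giving C minor seventh.

C minor seventh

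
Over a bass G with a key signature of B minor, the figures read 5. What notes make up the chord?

G, B, D

The written figures 5 are shorthand for 5/3: the 3 is implied.
A third above G in this key is B.
A fifth above G in this key is D.
Together with the bass G, this spells G major in root position.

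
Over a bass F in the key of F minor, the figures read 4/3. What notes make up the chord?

F, Ab, Bb, Db

The written figures 4/3 are shorthand for 6/4/3: the 6 is implied.
A third above F in this key is Ab.
A fourth above F in this key is Bb.
A sixth above F in this key is Db.
Together with the bass F, this spells Bb minor seventh in second inversion.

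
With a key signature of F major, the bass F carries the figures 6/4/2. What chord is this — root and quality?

The figures 6/4/2 indicate a seventh chord in third inversion.
In third inversion the root lies a second above the bass: a second above F in F major is G.
The chord tones are F, G, Bb, D, giving G minor seventh.

G minor seventh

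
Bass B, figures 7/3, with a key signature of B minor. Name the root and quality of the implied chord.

B minor seventh

The figures 7/3 indicate a seventh chord in root position.
In root position the bass is the root, so the root is B.
The chord tones are B, D, F#, A, giving B minor seventh.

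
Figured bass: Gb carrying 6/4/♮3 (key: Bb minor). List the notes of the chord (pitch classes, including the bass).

A third above Gb in this key is Bb, made natural (B) by the ♮ figure.
A fourth above Gb in this key is C.
A sixth above Gb in this key is Eb.

Gb, B, C, Eb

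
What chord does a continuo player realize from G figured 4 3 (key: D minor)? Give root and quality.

The figures 4 3 indicate a seventh chord in second inversion.
In second inversion the root lies a fourth above the bass: a fourth above G in D minor is C.
The chord tones are G, Bb, C, E, giving C dominant seventh.

C dominant seventh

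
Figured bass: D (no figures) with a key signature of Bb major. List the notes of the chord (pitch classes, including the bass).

An unfigured bass implies 5/3.
A third above D in this key is F.
A fifth above D in this key is A.
Together with the bass D, this spells D minor in root position.

D, F, A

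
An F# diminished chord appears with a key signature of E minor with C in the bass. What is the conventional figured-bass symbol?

6/4

C is the fifth of F# diminished, so the chord is in second inversion.
A triad in second inversion is figured 6/4, conventionally abbreviated 6/4.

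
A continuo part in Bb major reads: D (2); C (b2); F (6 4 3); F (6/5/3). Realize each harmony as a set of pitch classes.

D, Eb, G, Bb | C, Db, F, A | F, A, Bb, D | F, A, C, D

D (6/4/2): D, Eb, G, Bb.
C (6/4/b2): C, Db, F, A.
F (6/4/3): F, A, Bb, D.
F (6/5/3): F, A, C, D.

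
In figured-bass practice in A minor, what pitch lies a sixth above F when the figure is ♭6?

Db

Counting 5 letter steps above F lands on D; in A minor, that letter is D.
The b6 figure lowers it a semitone, giving Db.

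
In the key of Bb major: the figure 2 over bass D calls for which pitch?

Eb

Counting 1 letter step above D lands on E; in Bb major, that letter is Eb.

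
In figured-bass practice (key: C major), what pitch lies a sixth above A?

Counting 5 letter steps above A lands on F; in C major, that letter is F.

F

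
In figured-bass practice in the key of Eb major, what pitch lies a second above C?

D

Counting 1 letter step above C lands on D; in Eb major, that letter is D.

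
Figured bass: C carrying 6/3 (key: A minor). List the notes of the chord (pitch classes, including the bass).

A third above C in this key is E.
A sixth above C in this key is A.
Together with the bass C, this spells A minor in first inversion.

C, E, A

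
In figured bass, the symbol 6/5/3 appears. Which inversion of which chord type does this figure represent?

seventh chord, first inversion

Intervals of 6/5/3 above the bass form a seventh chord; the bass is the third, so this is first inversion.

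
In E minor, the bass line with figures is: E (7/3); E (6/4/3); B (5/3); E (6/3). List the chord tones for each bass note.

E, G, B, D | E, G, A, C | B, D, F# | E, G, C

E (7/5/3): E, G, B, D.
E (6/4/3): E, G, A, C.
B (5/3): B, D, F#.
E (6/3): E, G, C.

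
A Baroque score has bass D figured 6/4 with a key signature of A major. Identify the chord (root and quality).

G# diminished

The figures 6/4 indicate a triad in second inversion.
In second inversion the root lies a fourth above the bass: a fourth above D in A major is G#.
The chord tones are D, G#, B, giving G# diminished.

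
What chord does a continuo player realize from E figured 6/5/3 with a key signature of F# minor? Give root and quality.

The figures 6/5/3 indicate a seventh chord in first inversion.
In first inversion the root lies a sixth above the bass: a sixth above E in F# minor is C#.
The chord tones are E, G#, B, C#, giving C# minor seventh.

C# minor seventh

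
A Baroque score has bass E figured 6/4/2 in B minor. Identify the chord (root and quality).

The figures 6/4/2 indicate a seventh chord in third inversion.
In third inversion the root lies a second above the bass: a second above E in B minor is F#.
The chord tones are E, F#, A, C#, giving F# minor seventh.

F# minor seventh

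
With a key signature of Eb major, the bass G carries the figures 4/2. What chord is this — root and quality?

The figures 4/2 indicate a seventh chord in third inversion.
In third inversion the root lies a second above the bass: a second above G in Eb major is Ab.
The chord tones are G, Ab, C, Eb, giving Ab major seventh.

Ab major seventh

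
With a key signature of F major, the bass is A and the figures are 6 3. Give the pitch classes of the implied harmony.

A, C, F

A third above A in this key is C.
A sixth above A in this key is F.
Together with the bass A, this spells F major in first inversion.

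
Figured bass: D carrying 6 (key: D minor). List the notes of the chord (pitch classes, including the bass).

D, F, Bb

The written figures 6 are shorthand for 6/3: the 3 is implied.
A third above D in this key is F.
A sixth above D in this key is Bb.
Together with the bass D, this spells Bb major in first inversion.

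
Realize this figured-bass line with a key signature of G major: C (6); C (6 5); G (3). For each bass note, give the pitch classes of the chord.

C, E, A | C, E, G, A | G, B, D

C (6/3): C, E, A.
C (6/5/3): C, E, G, A.
G (5/3): G, B, D.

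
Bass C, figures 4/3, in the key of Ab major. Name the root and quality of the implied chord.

The figures 4/3 indicate a seventh chord in second inversion.
In second inversion the root lies a fourth above the bass: a fourth above C in Ab major is F.
The chord tones are C, Eb, F, Ab, giving F minor seventh.

F minor seventh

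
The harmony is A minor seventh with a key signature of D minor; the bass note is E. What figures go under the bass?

E is the fifth of A minor seventh, so the chord is in second inversion.
A seventh chord in second inversion is figured 6/4/3, conventionally abbreviated 4/3.

4/3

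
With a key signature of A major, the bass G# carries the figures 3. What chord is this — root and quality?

The figures 3 indicate a triad in root position.
In root position the bass is the root, so the root is G#.
The chord tones are G#, B, D, giving G# diminished.

G# diminished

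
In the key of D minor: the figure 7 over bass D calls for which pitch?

C

Counting 6 letter steps above D lands on C; in D minor, that letter is C.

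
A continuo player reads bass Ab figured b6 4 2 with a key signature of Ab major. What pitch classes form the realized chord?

A second above Ab in this key is Bb.
A fourth above Ab in this key is Db.
A sixth above Ab in this key is F, lowered to Fb by the flat.
Together with the bass Ab, this spells Bb half-diminished seventh in third inversion.

Ab, Bb, Db, Fb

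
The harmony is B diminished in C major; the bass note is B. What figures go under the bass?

B is the root of B diminished, so the chord is in root position.
A triad in root position is figured 5/3, conventionally abbreviated (no figures — root-position triad).

no figures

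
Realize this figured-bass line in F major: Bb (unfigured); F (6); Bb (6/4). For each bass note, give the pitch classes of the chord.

Bb (5/3): Bb, D, F.
F (6/3): F, A, D.
Bb (6/4): Bb, E, G.

Bb, D, F | F, A, D | Bb, E, G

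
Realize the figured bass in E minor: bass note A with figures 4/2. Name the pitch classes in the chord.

A, B, D, F#

The written figures 4/2 are shorthand for 6/4/2: the 6 is implied.
A second above A in this key is B.
A fourth above A in this key is D.
A sixth above A in this key is F#.
Together with the bass A, this spells B minor seventh in third inversion.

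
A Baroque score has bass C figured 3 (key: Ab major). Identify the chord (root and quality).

The figures 3 indicate a triad in root position.
In root position the bass is the root, so the root is C.
The chord tones are C, Eb, G, giving C minor.

C minor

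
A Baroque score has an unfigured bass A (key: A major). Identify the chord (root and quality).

A major

An unfigured bass indicates a triad in root position.
In root position the bass is the root, so the root is A.
The chord tones are A, C#, E, giving A major.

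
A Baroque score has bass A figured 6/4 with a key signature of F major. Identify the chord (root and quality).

The figures 6/4 indicate a triad in second inversion.
In second inversion the root lies a fourth above the bass: a fourth above A in F major is D.
The chord tones are A, D, F, giving D minor.

D minor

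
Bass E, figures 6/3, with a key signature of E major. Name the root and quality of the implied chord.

C# minor

The figures 6/3 indicate a triad in first inversion.
In first inversion the root lies a sixth above the bass: a sixth above E in E major is C#.
The chord tones are E, G#, C#, giving C# minor.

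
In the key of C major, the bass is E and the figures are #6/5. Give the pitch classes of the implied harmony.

The written figures #6/5 are shorthand for 6/5/3: the 3 is implied.
A third above E in this key is G.
A fifth above E in this key is B.
A sixth above E in this key is C, raised to C# by the sharp.
Together with the bass E, this spells C# half-diminished seventh in first inversion.

E, G, B, C#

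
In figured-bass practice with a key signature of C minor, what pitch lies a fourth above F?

Bb

Counting 3 letter steps above F lands on B; in C minor, that letter is Bb.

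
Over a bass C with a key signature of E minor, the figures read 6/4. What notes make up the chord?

C, F#, A

A fourth above C in this key is F#.
A sixth above C in this key is A.
Together with the bass C, this spells F# diminished in second inversion.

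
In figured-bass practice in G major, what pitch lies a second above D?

Counting 1 letter step above D lands on E; in G major, that letter is E.

E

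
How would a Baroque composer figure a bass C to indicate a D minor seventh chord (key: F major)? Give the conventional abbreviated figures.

C is the seventh of D minor seventh, so the chord is in third inversion.
A seventh chord in third inversion is figured 6/4/2, conventionally abbreviated 4/2.

4/2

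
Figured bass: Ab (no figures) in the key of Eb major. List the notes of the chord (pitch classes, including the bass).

Ab, C, Eb

An unfigured bass implies 5/3.
A third above Ab in this key is C.
A fifth above Ab in this key is Eb.
Together with the bass Ab, this spells Ab major in root position.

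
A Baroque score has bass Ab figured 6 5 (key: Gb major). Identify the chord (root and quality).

The figures 6 5 indicate a seventh chord in first inversion.
In first inversion the root lies a sixth above the bass: a sixth above Ab in Gb major is F.
The chord tones are Ab, Cb, Eb, F, giving F half-diminished seventh.

F half-diminished seventh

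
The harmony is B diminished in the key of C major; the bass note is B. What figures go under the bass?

B is the root of B diminished, so the chord is in root position.
A triad in root position is figured 5/3, conventionally abbreviated (no figures — root-position triad).

no figures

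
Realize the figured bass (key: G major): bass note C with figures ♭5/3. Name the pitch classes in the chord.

C, E, Gb

A third above C in this key is E.
A fifth above C in this key is G, lowered to Gb by the flat.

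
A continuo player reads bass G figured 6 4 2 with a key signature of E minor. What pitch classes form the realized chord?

G, A, C, E

A second above G in this key is A.
A fourth above G in this key is C.
A sixth above G in this key is E.
Together with the bass G, this spells A minor seventh in third inversion.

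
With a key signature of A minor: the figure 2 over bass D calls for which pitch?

E

Counting 1 letter step above D lands on E; in A minor, that letter is E.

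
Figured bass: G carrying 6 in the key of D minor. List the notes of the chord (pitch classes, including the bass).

The written figures 6 are shorthand for 6/3: the 3 is implied.
A third above G in this key is Bb.
A sixth above G in this key is E.
Together with the bass G, this spells E diminished in first inversion.

G, Bb, E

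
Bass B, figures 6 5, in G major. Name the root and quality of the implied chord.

G major seventh

The figures 6 5 indicate a seventh chord in first inversion.
In first inversion the root lies a sixth above the bass: a sixth above B in G major is G.
The chord tones are B, D, F#, G, giving G major seventh.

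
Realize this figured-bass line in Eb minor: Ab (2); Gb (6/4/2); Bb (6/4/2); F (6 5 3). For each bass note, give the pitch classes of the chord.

Ab (6/4/2): Ab, Bb, Db, F.
Gb (6/4/2): Gb, Ab, Cb, Eb.
Bb (6/4/2): Bb, Cb, Eb, Gb.
F (6/5/3): F, Ab, Cb, Db.

Ab, Bb, Db, F | Gb, Ab, Cb, Eb | Bb, Cb, Eb, Gb | F, Ab, Cb, Db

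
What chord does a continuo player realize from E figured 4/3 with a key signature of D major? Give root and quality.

The figures 4/3 indicate a seventh chord in second inversion.
In second inversion the root lies a fourth above the bass: a fourth above E in D major is A.
The chord tones are E, G, A, C#, giving A dominant seventh.

A dominant seventh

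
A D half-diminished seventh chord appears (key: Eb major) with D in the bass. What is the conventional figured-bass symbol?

7

D is the root of D half-diminished seventh, so the chord is in root position.
A seventh chord in root position is figured 7/5/3, conventionally abbreviated 7.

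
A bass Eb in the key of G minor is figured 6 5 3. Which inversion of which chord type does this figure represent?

seventh chord, first inversion

Intervals of 6/5/3 above the bass form a seventh chord; the bass is the third, so this is first inversion.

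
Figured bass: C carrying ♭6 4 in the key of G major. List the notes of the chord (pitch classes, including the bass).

A fourth above C in this key is F#.
A sixth above C in this key is A, lowered to Ab by the flat.

C, F#, Ab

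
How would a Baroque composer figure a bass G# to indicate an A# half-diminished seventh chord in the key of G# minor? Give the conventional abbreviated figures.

G# is the seventh of A# half-diminished seventh, so the chord is in third inversion.
A seventh chord in third inversion is figured 6/4/2, conventionally abbreviated 4/2.

4/2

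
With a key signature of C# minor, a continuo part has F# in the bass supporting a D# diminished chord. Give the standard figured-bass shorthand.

6

F# is the third of D# diminished, so the chord is in first inversion.
A triad in first inversion is figured 6/3, conventionally abbreviated 6.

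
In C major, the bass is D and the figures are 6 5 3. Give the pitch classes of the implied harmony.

D, F, A, B

A third above D in this key is F.
A fifth above D in this key is A.
A sixth above D in this key is B.
Together with the bass D, this spells B half-diminished seventh in first inversion.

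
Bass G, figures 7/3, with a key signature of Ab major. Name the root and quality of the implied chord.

G half-diminished seventh

The figures 7/3 indicate a seventh chord in root position.
In root position the bass is the root, so the root is G.
The chord tones are G, Bb, Db, F, giving G half-diminished seventh.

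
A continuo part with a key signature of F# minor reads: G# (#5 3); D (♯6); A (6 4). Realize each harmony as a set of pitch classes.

G# (#5/3): G#, B, D#.
D (#6/3): D, F#, B#.
A (6/4): A, D, F#.

G#, B, D# | D, F#, B# | A, D, F#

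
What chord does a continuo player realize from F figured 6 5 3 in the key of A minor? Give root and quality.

D minor seventh

The figures 6 5 3 indicate a seventh chord in first inversion.
In first inversion the root lies a sixth above the bass: a sixth above F in A minor is D.
The chord tones are F, A, C, D, giving D minor seventh.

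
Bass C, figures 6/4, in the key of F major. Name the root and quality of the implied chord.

F major

The figures 6/4 indicate a triad in second inversion.
In second inversion the root lies a fourth above the bass: a fourth above C in F major is F.
The chord tones are C, F, A, giving F major.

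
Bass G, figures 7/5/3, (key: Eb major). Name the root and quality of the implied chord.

G minor seventh

The figures 7/5/3 indicate a seventh chord in root position.
In root position the bass is the root, so the root is G.
The chord tones are G, Bb, D, F, giving G minor seventh.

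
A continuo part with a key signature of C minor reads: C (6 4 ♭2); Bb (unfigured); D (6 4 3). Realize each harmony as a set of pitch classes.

C (6/4/b2): C, Db, F, Ab.
Bb (5/3): Bb, D, F.
D (6/4/3): D, F, G, Bb.

C, Db, F, Ab | Bb, D, F | D, F, G, Bb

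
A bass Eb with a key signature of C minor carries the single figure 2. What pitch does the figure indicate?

Counting 1 letter step above Eb lands on F; in C minor, that letter is F.

F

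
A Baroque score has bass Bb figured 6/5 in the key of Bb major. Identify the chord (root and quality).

The figures 6/5 indicate a seventh chord in first inversion.
In first inversion the root lies a sixth above the bass: a sixth above Bb in Bb major is G.
The chord tones are Bb, D, F, G, giving G minor seventh.

G minor seventh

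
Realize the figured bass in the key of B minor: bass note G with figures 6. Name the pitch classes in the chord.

G, B, E

The written figures 6 are shorthand for 6/3: the 3 is implied.
A third above G in this key is B.
A sixth above G in this key is E.
Together with the bass G, this spells E minor in first inversion.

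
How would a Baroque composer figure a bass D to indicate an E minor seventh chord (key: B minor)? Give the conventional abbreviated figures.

4/2

D is the seventh of E minor seventh, so the chord is in third inversion.
A seventh chord in third inversion is figured 6/4/2, conventionally abbreviated 4/2.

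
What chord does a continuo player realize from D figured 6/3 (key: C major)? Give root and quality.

The figures 6/3 indicate a triad in first inversion.
In first inversion the root lies a sixth above the bass: a sixth above D in C major is B.
The chord tones are D, F, B, giving B diminished.

B diminished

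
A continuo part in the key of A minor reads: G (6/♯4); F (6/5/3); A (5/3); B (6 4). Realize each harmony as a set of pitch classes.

G (6/#4): G, C#, E.
F (6/5/3): F, A, C, D.
A (5/3): A, C, E.
B (6/4): B, E, G.

G, C#, E | F, A, C, D | A, C, E | B, E, G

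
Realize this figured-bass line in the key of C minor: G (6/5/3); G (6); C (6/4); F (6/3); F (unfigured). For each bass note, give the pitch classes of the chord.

G, Bb, D, Eb | G, Bb, Eb | C, F, Ab | F, Ab, D | F, Ab, C

G (6/5/3): G, Bb, D, Eb.
G (6/3): G, Bb, Eb.
C (6/4): C, F, Ab.
F (6/3): F, Ab, D.
F (5/3): F, Ab, C.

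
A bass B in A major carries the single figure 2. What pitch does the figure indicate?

C#

Counting 1 letter step above B lands on C; in A major, that letter is C#.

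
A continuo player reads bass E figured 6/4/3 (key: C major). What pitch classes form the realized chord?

A third above E in this key is G.
A fourth above E in this key is A.
A sixth above E in this key is C.
Together with the bass E, this spells A minor seventh in second inversion.

E, G, A, C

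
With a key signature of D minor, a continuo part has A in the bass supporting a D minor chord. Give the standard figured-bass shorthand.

A is the fifth of D minor, so the chord is in second inversion.
A triad in second inversion is figured 6/4, conventionally abbreviated 6/4.

6/4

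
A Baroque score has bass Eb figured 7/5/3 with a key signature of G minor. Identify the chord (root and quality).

Eb major seventh

The figures 7/5/3 indicate a seventh chord in root position.
In root position the bass is the root, so the root is Eb.
The chord tones are Eb, G, Bb, D, giving Eb major seventh.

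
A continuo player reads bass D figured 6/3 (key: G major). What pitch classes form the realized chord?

A third above D in this key is F#.
A sixth above D in this key is B.
Together with the bass D, this spells B minor in first inversion.

D, F#, B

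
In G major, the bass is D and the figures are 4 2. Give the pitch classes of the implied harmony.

D, E, G, B

The written figures 4 2 are shorthand for 6/4/2: the 6 is implied.
A second above D in this key is E.
A fourth above D in this key is G.
A sixth above D in this key is B.
Together with the bass D, this spells E minor seventh in third inversion.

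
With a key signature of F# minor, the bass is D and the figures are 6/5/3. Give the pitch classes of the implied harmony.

D, F#, A, B

A third above D in this key is F#.
A fifth above D in this key is A.
A sixth above D in this key is B.
Together with the bass D, this spells B minor seventh in first inversion.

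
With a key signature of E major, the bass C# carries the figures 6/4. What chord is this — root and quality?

The figures 6/4 indicate a triad in second inversion.
In second inversion the root lies a fourth above the bass: a fourth above C# in E major is F#.
The chord tones are C#, F#, A, giving F# minor.

F# minor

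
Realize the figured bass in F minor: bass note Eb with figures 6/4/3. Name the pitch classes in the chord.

A third above Eb in this key is G.
A fourth above Eb in this key is Ab.
A sixth above Eb in this key is C.
Together with the bass Eb, this spells Ab major seventh in second inversion.

Eb, G, Ab, C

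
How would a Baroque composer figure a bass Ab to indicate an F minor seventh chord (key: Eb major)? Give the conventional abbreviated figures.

Ab is the third of F minor seventh, so the chord is in first inversion.
A seventh chord in first inversion is figured 6/5/3, conventionally abbreviated 6/5.

6/5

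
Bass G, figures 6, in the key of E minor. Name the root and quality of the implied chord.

E minor

The figures 6 indicate a triad in first inversion.
In first inversion the root lies a sixth above the bass: a sixth above G in E minor is E.
The chord tones are G, B, E, giving E minor.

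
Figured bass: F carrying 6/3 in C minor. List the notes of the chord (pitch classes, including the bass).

F, Ab, D

A third above F in this key is Ab.
A sixth above F in this key is D.
Together with the bass F, this spells D diminished in first inversion.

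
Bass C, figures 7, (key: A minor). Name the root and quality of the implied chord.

C major seventh

The figures 7 indicate a seventh chord in root position.
In root position the bass is the root, so the root is C.
The chord tones are C, E, G, B, giving C major seventh.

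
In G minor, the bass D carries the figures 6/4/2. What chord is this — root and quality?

Eb major seventh

The figures 6/4/2 indicate a seventh chord in third inversion.
In third inversion the root lies a second above the bass: a second above D in G minor is Eb.
The chord tones are D, Eb, G, Bb, giving Eb major seventh.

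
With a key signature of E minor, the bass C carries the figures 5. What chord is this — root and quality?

C major

The figures 5 indicate a triad in root position.
In root position the bass is the root, so the root is C.
The chord tones are C, E, G, giving C major.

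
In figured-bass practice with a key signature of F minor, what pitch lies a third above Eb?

Counting 2 letter steps above Eb lands on G; in F minor, that letter is G.

G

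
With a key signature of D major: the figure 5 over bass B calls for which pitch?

Counting 4 letter steps above B lands on F; in D major, that letter is F#.

F#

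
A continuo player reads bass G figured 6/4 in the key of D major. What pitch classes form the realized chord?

A fourth above G in this key is C#.
A sixth above G in this key is E.
Together with the bass G, this spells C# diminished in second inversion.

G, C#, E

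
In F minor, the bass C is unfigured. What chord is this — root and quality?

C minor

An unfigured bass indicates a triad in root position.
In root position the bass is the root, so the root is C.
The chord tones are C, Eb, G, giving C minor.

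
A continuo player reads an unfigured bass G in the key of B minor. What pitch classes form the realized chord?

G, B, D

An unfigured bass implies 5/3.
A third above G in this key is B.
A fifth above G in this key is D.
Together with the bass G, this spells G major in root position.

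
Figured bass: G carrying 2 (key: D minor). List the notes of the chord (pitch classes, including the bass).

The written figures 2 are shorthand for 6/4/2: the 6/4 are implied.
A second above G in this key is A.
A fourth above G in this key is C.
A sixth above G in this key is E.
Together with the bass G, this spells A minor seventh in third inversion.

G, A, C, E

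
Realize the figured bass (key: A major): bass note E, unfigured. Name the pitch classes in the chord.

E, G#, B

An unfigured bass implies 5/3.
A third above E in this key is G#.
A fifth above E in this key is B.
Together with the bass E, this spells E major in root position.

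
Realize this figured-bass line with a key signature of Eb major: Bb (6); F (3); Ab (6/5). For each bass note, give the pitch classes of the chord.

Bb, D, G | F, Ab, C | Ab, C, Eb, F

Bb (6/3): Bb, D, G.
F (5/3): F, Ab, C.
Ab (6/5/3): Ab, C, Eb, F.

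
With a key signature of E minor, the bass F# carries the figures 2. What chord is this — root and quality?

The figures 2 indicate a seventh chord in third inversion.
In third inversion the root lies a second above the bass: a second above F# in E minor is G.
The chord tones are F#, G, B, D, giving G major seventh.

G major seventh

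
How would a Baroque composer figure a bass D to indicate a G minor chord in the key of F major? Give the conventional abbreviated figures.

D is the fifth of G minor, so the chord is in second inversion.
A triad in second inversion is figured 6/4, conventionally abbreviated 6/4.

6/4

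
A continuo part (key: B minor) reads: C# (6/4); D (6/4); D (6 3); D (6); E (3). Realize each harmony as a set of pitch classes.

C#, F#, A | D, G, B | D, F#, B | D, F#, B | E, G, B

C# (6/4): C#, F#, A.
D (6/4): D, G, B.
D (6/3): D, F#, B.
D (6/3): D, F#, B.
E (5/3): E, G, B.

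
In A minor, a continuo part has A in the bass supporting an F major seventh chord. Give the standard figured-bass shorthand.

6/5

A is the third of F major seventh, so the chord is in first inversion.
A seventh chord in first inversion is figured 6/5/3, conventionally abbreviated 6/5.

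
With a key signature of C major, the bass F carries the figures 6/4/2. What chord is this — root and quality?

G dominant seventh

The figures 6/4/2 indicate a seventh chord in third inversion.
In third inversion the root lies a second above the bass: a second above F in C major is G.
The chord tones are F, G, B, D, giving G dominant seventh.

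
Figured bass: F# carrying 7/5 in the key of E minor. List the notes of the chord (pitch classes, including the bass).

The written figures 7/5 are shorthand for 7/5/3: the 3 is implied.
A third above F# in this key is A.
A fifth above F# in this key is C.
A seventh above F# in this key is E.
Together with the bass F#, this spells F# half-diminished seventh in root position.

F#, A, C, E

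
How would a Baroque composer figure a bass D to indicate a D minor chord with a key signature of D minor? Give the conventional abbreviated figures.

no figures

D is the root of D minor, so the chord is in root position.
A triad in root position is figured 5/3, conventionally abbreviated (no figures — root-position triad).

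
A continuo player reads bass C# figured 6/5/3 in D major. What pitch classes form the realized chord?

C#, E, G, A

A third above C# in this key is E.
A fifth above C# in this key is G.
A sixth above C# in this key is A.
Together with the bass C#, this spells A dominant seventh in first inversion.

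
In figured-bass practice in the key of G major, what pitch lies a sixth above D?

B

Counting 5 letter steps above D lands on B; in G major, that letter is B.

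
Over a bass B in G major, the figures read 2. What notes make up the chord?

The written figures 2 are shorthand for 6/4/2: the 6/4 are implied.
A second above B in this key is C.
A fourth above B in this key is E.
A sixth above B in this key is G.
Together with the bass B, this spells C major seventh in third inversion.

B, C, E, G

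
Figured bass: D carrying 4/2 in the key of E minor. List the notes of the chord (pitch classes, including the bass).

D, E, G, B

The written figures 4/2 are shorthand for 6/4/2: the 6 is implied.
A second above D in this key is E.
A fourth above D in this key is G.
A sixth above D in this key is B.
Together with the bass D, this spells E minor seventh in third inversion.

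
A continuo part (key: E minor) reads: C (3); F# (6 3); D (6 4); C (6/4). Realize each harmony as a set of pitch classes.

C (5/3): C, E, G.
F# (6/3): F#, A, D.
D (6/4): D, G, B.
C (6/4): C, F#, A.

C, E, G | F#, A, D | D, G, B | C, F#, A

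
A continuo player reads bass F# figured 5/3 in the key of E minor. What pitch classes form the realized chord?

F#, A, C

A third above F# in this key is A.
A fifth above F# in this key is C.
Together with the bass F#, this spells F# diminished in root position.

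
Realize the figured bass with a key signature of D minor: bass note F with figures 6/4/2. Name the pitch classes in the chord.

A second above F in this key is G.
A fourth above F in this key is Bb.
A sixth above F in this key is D.
Together with the bass F, this spells G minor seventh in third inversion.

F, G, Bb, D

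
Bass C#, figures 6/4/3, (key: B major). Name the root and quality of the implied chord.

The figures 6/4/3 indicate a seventh chord in second inversion.
In second inversion the root lies a fourth above the bass: a fourth above C# in B major is F#.
The chord tones are C#, E, F#, A#, giving F# dominant seventh.

F# dominant seventh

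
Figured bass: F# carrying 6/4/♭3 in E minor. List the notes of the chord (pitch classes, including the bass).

F#, Ab, B, D

A third above F# in this key is A, lowered to Ab by the flat.
A fourth above F# in this key is B.
A sixth above F# in this key is D.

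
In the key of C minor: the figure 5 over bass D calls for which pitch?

Counting 4 letter steps above D lands on A; in C minor, that letter is Ab.

Ab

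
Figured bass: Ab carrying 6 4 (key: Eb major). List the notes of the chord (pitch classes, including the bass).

A fourth above Ab in this key is D.
A sixth above Ab in this key is F.
Together with the bass Ab, this spells D diminished in second inversion.

Ab, D, F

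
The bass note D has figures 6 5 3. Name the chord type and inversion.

seventh chord, first inversion

Intervals of 6/5/3 above the bass form a seventh chord; the bass is the third, so this is first inversion.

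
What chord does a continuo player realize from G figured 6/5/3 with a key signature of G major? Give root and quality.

E minor seventh

The figures 6/5/3 indicate a seventh chord in first inversion.
In first inversion the root lies a sixth above the bass: a sixth above G in G major is E.
The chord tones are G, B, D, E, giving E minor seventh.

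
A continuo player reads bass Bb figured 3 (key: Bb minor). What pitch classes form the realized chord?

Bb, Db, F

The written figures 3 are shorthand for 5/3: the 5 is implied.
A third above Bb in this key is Db.
A fifth above Bb in this key is F.
Together with the bass Bb, this spells Bb minor in root position.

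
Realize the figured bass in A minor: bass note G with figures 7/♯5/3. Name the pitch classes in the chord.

G, B, D#, F

A third above G in this key is B.
A fifth above G in this key is D, raised to D# by the sharp.
A seventh above G in this key is F.
Together with the bass G, this spells G augmented seventh in root position.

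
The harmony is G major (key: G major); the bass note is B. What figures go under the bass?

B is the third of G major, so the chord is in first inversion.
A triad in first inversion is figured 6/3, conventionally abbreviated 6.

6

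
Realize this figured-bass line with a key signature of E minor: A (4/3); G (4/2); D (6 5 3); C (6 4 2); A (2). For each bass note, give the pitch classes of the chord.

A (6/4/3): A, C, D, F#.
G (6/4/2): G, A, C, E.
D (6/5/3): D, F#, A, B.
C (6/4/2): C, D, F#, A.
A (6/4/2): A, B, D, F#.

A, C, D, F# | G, A, C, E | D, F#, A, B | C, D, F#, A | A, B, D, F#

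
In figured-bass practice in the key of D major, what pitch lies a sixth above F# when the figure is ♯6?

D#

Counting 5 letter steps above F# lands on D; in D major, that letter is D.
The #6 figure raises it a semitone, giving D#.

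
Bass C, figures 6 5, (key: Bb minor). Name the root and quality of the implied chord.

Ab dominant seventh

The figures 6 5 indicate a seventh chord in first inversion.
In first inversion the root lies a sixth above the bass: a sixth above C in Bb minor is Ab.
The chord tones are C, Eb, Gb, Ab, giving Ab dominant seventh.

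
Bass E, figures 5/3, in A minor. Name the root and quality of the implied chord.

The figures 5/3 indicate a triad in root position.
In root position the bass is the root, so the root is E.
The chord tones are E, G, B, giving E minor.

E minor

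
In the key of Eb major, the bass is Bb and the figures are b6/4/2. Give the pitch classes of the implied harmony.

A second above Bb in this key is C.
A fourth above Bb in this key is Eb.
A sixth above Bb in this key is G, lowered to Gb by the flat.
Together with the bass Bb, this spells C half-diminished seventh in third inversion.

Bb, C, Eb, Gb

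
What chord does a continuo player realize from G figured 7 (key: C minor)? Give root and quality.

G minor seventh

The figures 7 indicate a seventh chord in root position.
In root position the bass is the root, so the root is G.
The chord tones are G, Bb, D, F, giving G minor seventh.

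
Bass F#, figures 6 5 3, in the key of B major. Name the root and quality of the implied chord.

D# minor seventh

The figures 6 5 3 indicate a seventh chord in first inversion.
In first inversion the root lies a sixth above the bass: a sixth above F# in B major is D#.
The chord tones are F#, A#, C#, D#, giving D# minor seventh.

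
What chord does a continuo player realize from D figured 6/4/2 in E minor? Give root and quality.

The figures 6/4/2 indicate a seventh chord in third inversion.
In third inversion the root lies a second above the bass: a second above D in E minor is E.
The chord tones are D, E, G, B, giving E minor seventh.

E minor seventh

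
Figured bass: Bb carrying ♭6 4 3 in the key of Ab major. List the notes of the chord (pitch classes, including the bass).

A third above Bb in this key is Db.
A fourth above Bb in this key is Eb.
A sixth above Bb in this key is G, lowered to Gb by the flat.
Together with the bass Bb, this spells Eb minor seventh in second inversion.

Bb, Db, Eb, Gb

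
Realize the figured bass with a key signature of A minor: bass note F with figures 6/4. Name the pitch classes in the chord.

A fourth above F in this key is B.
A sixth above F in this key is D.
Together with the bass F, this spells B diminished in second inversion.

F, B, D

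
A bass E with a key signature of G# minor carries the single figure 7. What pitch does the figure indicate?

D#

Counting 6 letter steps above E lands on D; in G# minor, that letter is D#.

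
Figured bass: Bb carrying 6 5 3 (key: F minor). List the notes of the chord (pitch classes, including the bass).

Bb, Db, F, G

A third above Bb in this key is Db.
A fifth above Bb in this key is F.
A sixth above Bb in this key is G.
Together with the bass Bb, this spells G half-diminished seventh in first inversion.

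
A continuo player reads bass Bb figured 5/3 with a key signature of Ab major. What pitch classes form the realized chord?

A third above Bb in this key is Db.
A fifth above Bb in this key is F.
Together with the bass Bb, this spells Bb minor in root position.

Bb, Db, F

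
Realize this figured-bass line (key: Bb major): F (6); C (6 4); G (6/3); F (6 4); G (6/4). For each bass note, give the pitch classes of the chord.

F (6/3): F, A, D.
C (6/4): C, F, A.
G (6/3): G, Bb, Eb.
F (6/4): F, Bb, D.
G (6/4): G, C, Eb.

F, A, D | C, F, A | G, Bb, Eb | F, Bb, D | G, C, Eb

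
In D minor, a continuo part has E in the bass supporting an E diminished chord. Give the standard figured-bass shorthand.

no figures

E is the root of E diminished, so the chord is in root position.
A triad in root position is figured 5/3, conventionally abbreviated (no figures — root-position triad).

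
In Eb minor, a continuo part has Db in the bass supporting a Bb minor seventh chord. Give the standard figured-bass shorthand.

6/5

Db is the third of Bb minor seventh, so the chord is in first inversion.
A seventh chord in first inversion is figured 6/5/3, conventionally abbreviated 6/5.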